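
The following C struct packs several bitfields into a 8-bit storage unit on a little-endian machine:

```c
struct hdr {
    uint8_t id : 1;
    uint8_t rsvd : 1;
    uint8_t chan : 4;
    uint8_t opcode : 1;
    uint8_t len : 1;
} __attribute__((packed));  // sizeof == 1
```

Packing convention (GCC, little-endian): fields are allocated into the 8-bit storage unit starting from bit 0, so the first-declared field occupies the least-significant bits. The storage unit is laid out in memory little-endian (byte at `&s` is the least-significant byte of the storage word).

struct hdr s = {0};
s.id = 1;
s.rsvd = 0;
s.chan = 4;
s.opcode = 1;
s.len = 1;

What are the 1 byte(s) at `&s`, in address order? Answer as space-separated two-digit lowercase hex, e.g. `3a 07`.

id (1b) val=1 bits=0x1 at bit 0: 0x01
rsvd (1b) val=0 bits=0x0 at bit 1: 0x01
chan (4b) val=4 bits=0x4 at bit 2: 0x11
opcode (1b) val=1 bits=0x1 at bit 6: 0x51
len (1b) val=1 bits=0x1 at bit 7: 0xd1
word = 0xd1 → little-endian bytes:
  [0]=0xd1

d1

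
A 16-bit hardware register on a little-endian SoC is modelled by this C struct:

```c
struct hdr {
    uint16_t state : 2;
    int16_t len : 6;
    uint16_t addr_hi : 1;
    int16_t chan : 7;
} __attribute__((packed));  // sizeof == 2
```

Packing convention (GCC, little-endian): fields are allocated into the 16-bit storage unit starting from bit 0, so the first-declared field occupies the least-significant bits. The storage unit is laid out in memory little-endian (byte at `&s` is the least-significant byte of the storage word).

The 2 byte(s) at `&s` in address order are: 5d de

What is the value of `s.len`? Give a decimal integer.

23

[0]=0x5d [1]=0xde (little-endian) → word 0xde5d
state [0+:2] = (word>>0) & 0x3 = 1
len [2+:6] = (word>>2) & 0x3f = 23  ←
addr_hi [8+:1] = (word>>8) & 0x1 = 0
chan [9+:7] = (word>>9) & 0x7f = 111
len signed 6b, MSB=0: value = 23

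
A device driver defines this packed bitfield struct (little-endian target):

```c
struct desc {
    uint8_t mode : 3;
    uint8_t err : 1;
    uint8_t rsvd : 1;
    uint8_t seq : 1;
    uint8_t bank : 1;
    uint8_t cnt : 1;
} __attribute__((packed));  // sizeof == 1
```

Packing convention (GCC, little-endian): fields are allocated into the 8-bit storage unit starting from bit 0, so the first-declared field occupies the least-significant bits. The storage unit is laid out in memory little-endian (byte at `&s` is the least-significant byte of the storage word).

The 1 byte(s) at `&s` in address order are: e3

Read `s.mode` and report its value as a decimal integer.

[0]=0xe3 (little-endian) → word 0xe3
mode:3 @ bit 0 → (0xe3>>0)&0x7 = 0x3  ←
err:1 @ bit 3 → (0xe3>>3)&0x1 = 0x0
rsvd:1 @ bit 4 → (0xe3>>4)&0x1 = 0x0
seq:1 @ bit 5 → (0xe3>>5)&0x1 = 0x1
bank:1 @ bit 6 → (0xe3>>6)&0x1 = 0x1
cnt:1 @ bit 7 → (0xe3>>7)&0x1 = 0x1

3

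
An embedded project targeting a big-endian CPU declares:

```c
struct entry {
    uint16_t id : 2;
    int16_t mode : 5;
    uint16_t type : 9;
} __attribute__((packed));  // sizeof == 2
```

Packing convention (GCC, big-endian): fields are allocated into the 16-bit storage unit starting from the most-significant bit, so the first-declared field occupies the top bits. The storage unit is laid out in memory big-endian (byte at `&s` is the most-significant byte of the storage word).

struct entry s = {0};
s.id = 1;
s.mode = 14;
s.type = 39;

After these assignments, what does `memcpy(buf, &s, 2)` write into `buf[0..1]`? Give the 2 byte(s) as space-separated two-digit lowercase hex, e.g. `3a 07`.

[14+:2] id=1 & 0x3 = 0x1; word=0x4000
[9+:5] mode=14 & 0x1f = 0xe; word=0x5c00
[0+:9] type=39 & 0x1ff = 0x27; word=0x5c27
word = 0x5c27 → big-endian bytes:
  [0]=0x5c  [1]=0x27

5c 27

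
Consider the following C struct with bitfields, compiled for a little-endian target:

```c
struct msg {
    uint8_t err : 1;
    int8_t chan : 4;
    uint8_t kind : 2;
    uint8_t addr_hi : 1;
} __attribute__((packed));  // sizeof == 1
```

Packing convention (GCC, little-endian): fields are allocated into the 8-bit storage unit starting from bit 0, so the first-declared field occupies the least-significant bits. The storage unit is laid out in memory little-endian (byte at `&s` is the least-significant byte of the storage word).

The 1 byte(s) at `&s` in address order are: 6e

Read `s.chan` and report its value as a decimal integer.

[0]=0x6e (little-endian) → word 0x6e
err [0+:1] = (word>>0) & 0x1 = 0
chan [1+:4] = (word>>1) & 0xf = 7  ←
kind [5+:2] = (word>>5) & 0x3 = 3
addr_hi [7+:1] = (word>>7) & 0x1 = 0
chan signed 4b, MSB=0: value = 7

7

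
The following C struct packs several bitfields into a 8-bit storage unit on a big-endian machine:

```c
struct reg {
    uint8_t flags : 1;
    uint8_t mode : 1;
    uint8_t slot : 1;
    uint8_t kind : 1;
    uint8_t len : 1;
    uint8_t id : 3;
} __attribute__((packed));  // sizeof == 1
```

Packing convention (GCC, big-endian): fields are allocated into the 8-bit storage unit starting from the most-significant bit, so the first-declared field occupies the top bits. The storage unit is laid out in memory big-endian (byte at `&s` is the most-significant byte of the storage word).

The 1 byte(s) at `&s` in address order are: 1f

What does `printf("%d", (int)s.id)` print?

7

[0]=0x1f (big-endian) → word 0x1f
flags [7+:1] = (word>>7) & 0x1 = 0
mode [6+:1] = (word>>6) & 0x1 = 0
slot [5+:1] = (word>>5) & 0x1 = 0
kind [4+:1] = (word>>4) & 0x1 = 1
len [3+:1] = (word>>3) & 0x1 = 1
id [0+:3] = (word>>0) & 0x7 = 7  ←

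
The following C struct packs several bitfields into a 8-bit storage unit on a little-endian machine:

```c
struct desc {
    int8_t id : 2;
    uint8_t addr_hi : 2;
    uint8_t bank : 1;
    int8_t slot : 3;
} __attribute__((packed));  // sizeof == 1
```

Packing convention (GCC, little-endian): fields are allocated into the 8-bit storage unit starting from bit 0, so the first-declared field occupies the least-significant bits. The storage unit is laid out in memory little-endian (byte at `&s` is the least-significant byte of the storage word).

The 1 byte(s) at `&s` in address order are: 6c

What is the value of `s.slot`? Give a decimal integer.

[0]=0x6c (little-endian) → word 0x6c
id:2 @ bit 0 → (0x6c>>0)&0x3 = 0x0
addr_hi:2 @ bit 2 → (0x6c>>2)&0x3 = 0x3
bank:1 @ bit 4 → (0x6c>>4)&0x1 = 0x0
slot:3 @ bit 5 → (0x6c>>5)&0x7 = 0x3  ←
slot signed 3b, MSB=0: value = 3

3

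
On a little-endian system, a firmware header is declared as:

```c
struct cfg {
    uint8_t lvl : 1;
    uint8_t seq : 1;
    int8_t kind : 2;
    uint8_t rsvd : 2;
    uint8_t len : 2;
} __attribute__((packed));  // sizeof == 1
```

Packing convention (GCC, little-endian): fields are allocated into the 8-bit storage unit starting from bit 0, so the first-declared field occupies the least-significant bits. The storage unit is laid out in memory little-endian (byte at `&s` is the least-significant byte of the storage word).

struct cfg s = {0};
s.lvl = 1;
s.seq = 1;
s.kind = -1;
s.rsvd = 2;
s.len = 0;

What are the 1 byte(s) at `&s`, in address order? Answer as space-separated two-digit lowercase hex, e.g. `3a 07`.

2f

lvl (1b) val=1 bits=0x1 at bit 0: 0x01
seq (1b) val=1 bits=0x1 at bit 1: 0x03
kind (2b) val=-1 bits=0x3 at bit 2: 0x0f
rsvd (2b) val=2 bits=0x2 at bit 4: 0x2f
len (2b) val=0 bits=0x0 at bit 6: 0x2f
word = 0x2f → little-endian bytes:
  [0]=0x2f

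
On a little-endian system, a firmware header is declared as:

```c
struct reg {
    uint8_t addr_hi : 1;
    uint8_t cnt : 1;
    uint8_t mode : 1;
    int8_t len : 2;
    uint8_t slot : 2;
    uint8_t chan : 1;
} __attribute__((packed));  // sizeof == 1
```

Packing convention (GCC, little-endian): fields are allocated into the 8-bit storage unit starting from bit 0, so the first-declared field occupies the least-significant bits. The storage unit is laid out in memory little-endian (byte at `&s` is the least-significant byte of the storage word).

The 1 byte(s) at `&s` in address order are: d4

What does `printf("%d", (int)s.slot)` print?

2

[0]=0xd4 (little-endian) → word 0xd4
addr_hi:1 @ bit 0 → (0xd4>>0)&0x1 = 0x0
cnt:1 @ bit 1 → (0xd4>>1)&0x1 = 0x0
mode:1 @ bit 2 → (0xd4>>2)&0x1 = 0x1
len:2 @ bit 3 → (0xd4>>3)&0x3 = 0x2
slot:2 @ bit 5 → (0xd4>>5)&0x3 = 0x2  ←
chan:1 @ bit 7 → (0xd4>>7)&0x1 = 0x1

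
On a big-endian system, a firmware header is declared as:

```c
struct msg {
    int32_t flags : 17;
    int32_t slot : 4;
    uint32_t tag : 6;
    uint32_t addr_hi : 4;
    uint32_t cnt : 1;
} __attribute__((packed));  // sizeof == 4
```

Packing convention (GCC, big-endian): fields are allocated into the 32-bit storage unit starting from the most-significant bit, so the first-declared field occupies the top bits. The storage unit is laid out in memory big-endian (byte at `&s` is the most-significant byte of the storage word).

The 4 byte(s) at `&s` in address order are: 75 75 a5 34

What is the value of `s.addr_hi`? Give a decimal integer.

10

[0]=0x75 [1]=0x75 [2]=0xa5 [3]=0x34 (big-endian) → word 0x7575a534
flags:17 @ bit 15 → (0x7575a534>>15)&0x1ffff = 0xeaeb
slot:4 @ bit 11 → (0x7575a534>>11)&0xf = 0x4
tag:6 @ bit 5 → (0x7575a534>>5)&0x3f = 0x29
addr_hi:4 @ bit 1 → (0x7575a534>>1)&0xf = 0xa  ←
cnt:1 @ bit 0 → (0x7575a534>>0)&0x1 = 0x0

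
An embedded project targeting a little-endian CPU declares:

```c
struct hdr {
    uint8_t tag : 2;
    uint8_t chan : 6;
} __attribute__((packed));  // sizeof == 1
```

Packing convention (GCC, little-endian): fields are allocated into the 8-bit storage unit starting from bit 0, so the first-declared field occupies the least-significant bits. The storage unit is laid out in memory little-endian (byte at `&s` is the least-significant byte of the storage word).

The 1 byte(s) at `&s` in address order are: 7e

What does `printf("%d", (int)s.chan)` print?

31

[0]=0x7e (little-endian) → word 0x7e
tag:2 @ bit 0 → (0x7e>>0)&0x3 = 0x2
chan:6 @ bit 2 → (0x7e>>2)&0x3f = 0x1f  ←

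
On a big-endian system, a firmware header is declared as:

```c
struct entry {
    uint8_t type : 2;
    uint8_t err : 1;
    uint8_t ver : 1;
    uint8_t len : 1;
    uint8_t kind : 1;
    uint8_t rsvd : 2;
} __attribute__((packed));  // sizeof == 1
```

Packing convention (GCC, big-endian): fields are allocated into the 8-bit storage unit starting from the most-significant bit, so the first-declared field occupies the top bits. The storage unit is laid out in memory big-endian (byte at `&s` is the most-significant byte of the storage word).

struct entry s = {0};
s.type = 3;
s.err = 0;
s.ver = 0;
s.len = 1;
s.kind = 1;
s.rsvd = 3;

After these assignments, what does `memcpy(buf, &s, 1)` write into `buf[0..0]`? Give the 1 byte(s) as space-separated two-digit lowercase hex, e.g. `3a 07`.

cf

type:2 = 3 → 0x3 << 6 → word 0xc0
err:1 = 0 → 0x0 << 5 → word 0xc0
ver:1 = 0 → 0x0 << 4 → word 0xc0
len:1 = 1 → 0x1 << 3 → word 0xc8
kind:1 = 1 → 0x1 << 2 → word 0xcc
rsvd:2 = 3 → 0x3 << 0 → word 0xcf
word = 0xcf → big-endian bytes:
  [0]=0xcf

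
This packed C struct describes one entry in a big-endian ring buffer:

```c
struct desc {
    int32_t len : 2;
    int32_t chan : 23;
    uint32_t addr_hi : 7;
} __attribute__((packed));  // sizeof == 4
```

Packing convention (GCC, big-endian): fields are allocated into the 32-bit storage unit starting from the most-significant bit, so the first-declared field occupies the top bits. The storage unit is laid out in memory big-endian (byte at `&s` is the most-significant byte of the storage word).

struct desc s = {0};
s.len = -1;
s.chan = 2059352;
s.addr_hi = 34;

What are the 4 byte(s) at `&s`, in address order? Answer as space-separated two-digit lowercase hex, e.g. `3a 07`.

cf b6 2c 22

len (2b) val=-1 bits=0x3 at bit 30: 0xc0000000
chan (23b) val=2059352 bits=0x1f6c58 at bit 7: 0xcfb62c00
addr_hi (7b) val=34 bits=0x22 at bit 0: 0xcfb62c22
word = 0xcfb62c22 → big-endian bytes:
  [0]=0xcf  [1]=0xb6  [2]=0x2c  [3]=0x22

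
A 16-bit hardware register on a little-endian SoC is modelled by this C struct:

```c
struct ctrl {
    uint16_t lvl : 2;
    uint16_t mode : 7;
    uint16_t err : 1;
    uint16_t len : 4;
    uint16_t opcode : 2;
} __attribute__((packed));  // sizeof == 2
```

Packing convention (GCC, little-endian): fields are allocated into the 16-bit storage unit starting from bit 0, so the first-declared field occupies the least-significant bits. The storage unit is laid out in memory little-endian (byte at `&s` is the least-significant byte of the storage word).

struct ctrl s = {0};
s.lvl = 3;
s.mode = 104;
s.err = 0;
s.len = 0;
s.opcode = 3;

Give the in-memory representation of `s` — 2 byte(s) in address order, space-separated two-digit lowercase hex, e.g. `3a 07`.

lvl:2 = 3 → 0x3 << 0 → word 0x0003
mode:7 = 104 → 0x68 << 2 → word 0x01a3
err:1 = 0 → 0x0 << 9 → word 0x01a3
len:4 = 0 → 0x0 << 10 → word 0x01a3
opcode:2 = 3 → 0x3 << 14 → word 0xc1a3
word = 0xc1a3 → little-endian bytes:
  [0]=0xa3  [1]=0xc1

a3 c1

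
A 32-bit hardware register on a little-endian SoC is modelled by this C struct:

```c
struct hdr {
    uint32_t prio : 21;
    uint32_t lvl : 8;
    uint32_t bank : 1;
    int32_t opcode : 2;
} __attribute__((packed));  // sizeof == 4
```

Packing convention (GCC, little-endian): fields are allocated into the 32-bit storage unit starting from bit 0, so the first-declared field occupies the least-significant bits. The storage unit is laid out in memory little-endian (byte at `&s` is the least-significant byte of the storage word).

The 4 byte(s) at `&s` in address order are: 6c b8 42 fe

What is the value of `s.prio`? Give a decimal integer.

[0]=0x6c [1]=0xb8 [2]=0x42 [3]=0xfe (little-endian) → word 0xfe42b86c
prio:21 @ bit 0 → (0xfe42b86c>>0)&0x1fffff = 0x2b86c  ←
lvl:8 @ bit 21 → (0xfe42b86c>>21)&0xff = 0xf2
bank:1 @ bit 29 → (0xfe42b86c>>29)&0x1 = 0x1
opcode:2 @ bit 30 → (0xfe42b86c>>30)&0x3 = 0x3

178284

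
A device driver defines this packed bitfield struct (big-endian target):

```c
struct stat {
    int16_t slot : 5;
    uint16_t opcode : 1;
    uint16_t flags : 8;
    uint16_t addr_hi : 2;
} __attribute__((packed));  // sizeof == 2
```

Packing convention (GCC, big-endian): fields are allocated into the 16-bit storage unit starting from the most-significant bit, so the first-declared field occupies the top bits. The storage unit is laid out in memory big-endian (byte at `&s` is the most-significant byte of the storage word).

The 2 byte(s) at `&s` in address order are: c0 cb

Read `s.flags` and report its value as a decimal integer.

[0]=0xc0 [1]=0xcb (big-endian) → word 0xc0cb
slot [11+:5] = (word>>11) & 0x1f = 24
opcode [10+:1] = (word>>10) & 0x1 = 0
flags [2+:8] = (word>>2) & 0xff = 50  ←
addr_hi [0+:2] = (word>>0) & 0x3 = 3

50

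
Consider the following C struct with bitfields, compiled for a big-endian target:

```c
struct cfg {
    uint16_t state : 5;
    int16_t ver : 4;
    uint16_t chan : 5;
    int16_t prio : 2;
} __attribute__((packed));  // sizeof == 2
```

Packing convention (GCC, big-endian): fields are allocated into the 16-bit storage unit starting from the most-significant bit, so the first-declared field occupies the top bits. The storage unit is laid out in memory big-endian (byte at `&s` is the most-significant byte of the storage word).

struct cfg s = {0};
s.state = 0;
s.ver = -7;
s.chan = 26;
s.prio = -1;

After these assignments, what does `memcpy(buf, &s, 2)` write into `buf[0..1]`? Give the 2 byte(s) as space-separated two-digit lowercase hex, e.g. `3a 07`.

04 eb

state (5b) val=0 bits=0x0 at bit 11: 0x0000
ver (4b) val=-7 bits=0x9 at bit 7: 0x0480
chan (5b) val=26 bits=0x1a at bit 2: 0x04e8
prio (2b) val=-1 bits=0x3 at bit 0: 0x04eb
word = 0x04eb → big-endian bytes:
  [0]=0x04  [1]=0xeb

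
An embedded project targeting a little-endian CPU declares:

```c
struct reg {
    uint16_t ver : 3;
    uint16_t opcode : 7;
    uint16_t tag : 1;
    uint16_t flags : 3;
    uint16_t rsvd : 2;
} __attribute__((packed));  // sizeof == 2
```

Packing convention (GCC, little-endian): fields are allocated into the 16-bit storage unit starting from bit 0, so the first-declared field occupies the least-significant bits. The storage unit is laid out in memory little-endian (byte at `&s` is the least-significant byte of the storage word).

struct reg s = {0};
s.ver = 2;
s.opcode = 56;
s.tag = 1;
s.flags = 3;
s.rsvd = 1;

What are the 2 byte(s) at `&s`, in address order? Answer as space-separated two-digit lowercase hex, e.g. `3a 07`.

[0+:3] ver=2 & 0x7 = 0x2; word=0x0002
[3+:7] opcode=56 & 0x7f = 0x38; word=0x01c2
[10+:1] tag=1 & 0x1 = 0x1; word=0x05c2
[11+:3] flags=3 & 0x7 = 0x3; word=0x1dc2
[14+:2] rsvd=1 & 0x3 = 0x1; word=0x5dc2
word = 0x5dc2 → little-endian bytes:
  [0]=0xc2  [1]=0x5d

c2 5d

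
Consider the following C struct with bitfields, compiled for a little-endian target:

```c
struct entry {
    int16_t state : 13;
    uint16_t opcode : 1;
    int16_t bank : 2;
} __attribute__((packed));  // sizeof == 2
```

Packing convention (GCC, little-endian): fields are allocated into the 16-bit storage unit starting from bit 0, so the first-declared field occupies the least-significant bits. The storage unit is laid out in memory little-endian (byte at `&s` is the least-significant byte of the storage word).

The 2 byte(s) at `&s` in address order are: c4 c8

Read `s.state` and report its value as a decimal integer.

2244

[0]=0xc4 [1]=0xc8 (little-endian) → word 0xc8c4
state [0+:13] = (word>>0) & 0x1fff = 2244  ←
opcode [13+:1] = (word>>13) & 0x1 = 0
bank [14+:2] = (word>>14) & 0x3 = 3
state signed 13b, MSB=0: value = 2244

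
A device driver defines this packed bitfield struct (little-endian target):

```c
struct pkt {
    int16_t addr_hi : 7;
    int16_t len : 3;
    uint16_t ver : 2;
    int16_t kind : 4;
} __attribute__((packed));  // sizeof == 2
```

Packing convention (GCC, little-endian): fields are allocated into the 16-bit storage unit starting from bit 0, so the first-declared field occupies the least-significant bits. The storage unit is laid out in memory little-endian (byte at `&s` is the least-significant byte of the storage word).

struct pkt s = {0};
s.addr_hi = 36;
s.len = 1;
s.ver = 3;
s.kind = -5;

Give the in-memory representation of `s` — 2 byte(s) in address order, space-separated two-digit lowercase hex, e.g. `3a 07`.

a4 bc

[0+:7] addr_hi=36 & 0x7f = 0x24; word=0x0024
[7+:3] len=1 & 0x7 = 0x1; word=0x00a4
[10+:2] ver=3 & 0x3 = 0x3; word=0x0ca4
[12+:4] kind=-5 & 0xf = 0xb; word=0xbca4
word = 0xbca4 → little-endian bytes:
  [0]=0xa4  [1]=0xbc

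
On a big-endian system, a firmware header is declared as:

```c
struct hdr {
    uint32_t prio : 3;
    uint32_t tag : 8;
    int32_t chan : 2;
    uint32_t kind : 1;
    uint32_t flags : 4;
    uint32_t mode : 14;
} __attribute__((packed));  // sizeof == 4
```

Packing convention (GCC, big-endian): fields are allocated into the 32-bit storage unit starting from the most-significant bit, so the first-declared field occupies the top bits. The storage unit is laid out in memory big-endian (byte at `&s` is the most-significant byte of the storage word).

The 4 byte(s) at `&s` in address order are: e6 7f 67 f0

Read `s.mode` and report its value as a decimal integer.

[0]=0xe6 [1]=0x7f [2]=0x67 [3]=0xf0 (big-endian) → word 0xe67f67f0
prio [29+:3] = (word>>29) & 0x7 = 7
tag [21+:8] = (word>>21) & 0xff = 51
chan [19+:2] = (word>>19) & 0x3 = 3
kind [18+:1] = (word>>18) & 0x1 = 1
flags [14+:4] = (word>>14) & 0xf = 13
mode [0+:14] = (word>>0) & 0x3fff = 10224  ←

10224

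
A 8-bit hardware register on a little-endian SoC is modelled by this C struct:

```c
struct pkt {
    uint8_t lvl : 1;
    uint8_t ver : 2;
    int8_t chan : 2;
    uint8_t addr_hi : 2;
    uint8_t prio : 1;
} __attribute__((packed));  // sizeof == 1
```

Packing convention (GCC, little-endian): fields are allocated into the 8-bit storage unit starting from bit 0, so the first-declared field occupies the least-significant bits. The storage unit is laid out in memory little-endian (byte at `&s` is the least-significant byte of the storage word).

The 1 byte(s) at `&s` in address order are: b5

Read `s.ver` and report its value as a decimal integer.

2

[0]=0xb5 (little-endian) → word 0xb5
lvl:1 @ bit 0 → (0xb5>>0)&0x1 = 0x1
ver:2 @ bit 1 → (0xb5>>1)&0x3 = 0x2  ←
chan:2 @ bit 3 → (0xb5>>3)&0x3 = 0x2
addr_hi:2 @ bit 5 → (0xb5>>5)&0x3 = 0x1
prio:1 @ bit 7 → (0xb5>>7)&0x1 = 0x1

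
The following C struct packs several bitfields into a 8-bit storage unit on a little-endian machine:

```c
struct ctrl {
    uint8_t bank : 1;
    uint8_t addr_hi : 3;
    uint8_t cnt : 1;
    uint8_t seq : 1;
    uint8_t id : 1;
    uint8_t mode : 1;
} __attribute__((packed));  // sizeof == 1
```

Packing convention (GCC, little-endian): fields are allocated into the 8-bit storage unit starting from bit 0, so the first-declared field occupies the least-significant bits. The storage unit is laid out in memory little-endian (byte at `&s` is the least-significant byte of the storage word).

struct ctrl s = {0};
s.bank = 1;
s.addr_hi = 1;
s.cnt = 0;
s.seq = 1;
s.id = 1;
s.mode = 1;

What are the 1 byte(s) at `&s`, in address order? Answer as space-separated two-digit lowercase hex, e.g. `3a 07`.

e3

bank (1b) val=1 bits=0x1 at bit 0: 0x01
addr_hi (3b) val=1 bits=0x1 at bit 1: 0x03
cnt (1b) val=0 bits=0x0 at bit 4: 0x03
seq (1b) val=1 bits=0x1 at bit 5: 0x23
id (1b) val=1 bits=0x1 at bit 6: 0x63
mode (1b) val=1 bits=0x1 at bit 7: 0xe3
word = 0xe3 → little-endian bytes:
  [0]=0xe3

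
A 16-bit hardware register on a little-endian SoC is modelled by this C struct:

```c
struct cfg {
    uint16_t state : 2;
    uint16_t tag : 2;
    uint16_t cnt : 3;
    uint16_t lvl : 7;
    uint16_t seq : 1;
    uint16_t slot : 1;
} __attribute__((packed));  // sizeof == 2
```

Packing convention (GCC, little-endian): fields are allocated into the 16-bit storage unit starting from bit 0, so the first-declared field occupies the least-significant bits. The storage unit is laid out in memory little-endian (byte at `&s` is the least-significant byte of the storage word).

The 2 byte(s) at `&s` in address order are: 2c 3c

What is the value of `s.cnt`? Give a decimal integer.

2

[0]=0x2c [1]=0x3c (little-endian) → word 0x3c2c
state [0+:2] = (word>>0) & 0x3 = 0
tag [2+:2] = (word>>2) & 0x3 = 3
cnt [4+:3] = (word>>4) & 0x7 = 2  ←
lvl [7+:7] = (word>>7) & 0x7f = 120
seq [14+:1] = (word>>14) & 0x1 = 0
slot [15+:1] = (word>>15) & 0x1 = 0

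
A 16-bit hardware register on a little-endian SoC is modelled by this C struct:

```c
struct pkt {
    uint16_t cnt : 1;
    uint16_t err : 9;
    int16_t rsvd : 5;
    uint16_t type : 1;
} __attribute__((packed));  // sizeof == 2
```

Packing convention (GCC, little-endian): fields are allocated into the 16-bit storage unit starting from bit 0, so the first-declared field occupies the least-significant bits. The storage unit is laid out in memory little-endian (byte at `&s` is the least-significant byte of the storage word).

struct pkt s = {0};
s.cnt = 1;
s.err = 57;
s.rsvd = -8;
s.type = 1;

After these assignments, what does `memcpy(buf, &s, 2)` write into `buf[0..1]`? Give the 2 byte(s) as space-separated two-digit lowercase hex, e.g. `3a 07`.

73 e0

cnt (1b) val=1 bits=0x1 at bit 0: 0x0001
err (9b) val=57 bits=0x39 at bit 1: 0x0073
rsvd (5b) val=-8 bits=0x18 at bit 10: 0x6073
type (1b) val=1 bits=0x1 at bit 15: 0xe073
word = 0xe073 → little-endian bytes:
  [0]=0x73  [1]=0xe0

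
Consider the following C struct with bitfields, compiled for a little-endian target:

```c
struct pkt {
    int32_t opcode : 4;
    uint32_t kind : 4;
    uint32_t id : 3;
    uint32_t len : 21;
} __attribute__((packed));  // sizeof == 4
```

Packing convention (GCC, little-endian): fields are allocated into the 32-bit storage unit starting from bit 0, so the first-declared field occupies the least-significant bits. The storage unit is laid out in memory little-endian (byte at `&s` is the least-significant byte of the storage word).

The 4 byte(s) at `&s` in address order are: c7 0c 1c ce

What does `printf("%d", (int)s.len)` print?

1688449

[0]=0xc7 [1]=0x0c [2]=0x1c [3]=0xce (little-endian) → word 0xce1c0cc7
opcode [0+:4] = (word>>0) & 0xf = 7
kind [4+:4] = (word>>4) & 0xf = 12
id [8+:3] = (word>>8) & 0x7 = 4
len [11+:21] = (word>>11) & 0x1fffff = 1688449  ←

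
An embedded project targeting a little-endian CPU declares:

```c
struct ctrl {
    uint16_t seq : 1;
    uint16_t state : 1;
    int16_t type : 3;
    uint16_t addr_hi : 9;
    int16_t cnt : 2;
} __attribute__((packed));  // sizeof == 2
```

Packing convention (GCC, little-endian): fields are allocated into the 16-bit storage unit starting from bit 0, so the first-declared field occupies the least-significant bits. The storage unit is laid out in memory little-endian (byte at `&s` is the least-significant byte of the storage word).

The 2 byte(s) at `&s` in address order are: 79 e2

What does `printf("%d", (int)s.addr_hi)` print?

[0]=0x79 [1]=0xe2 (little-endian) → word 0xe279
seq:1 @ bit 0 → (0xe279>>0)&0x1 = 0x1
state:1 @ bit 1 → (0xe279>>1)&0x1 = 0x0
type:3 @ bit 2 → (0xe279>>2)&0x7 = 0x6
addr_hi:9 @ bit 5 → (0xe279>>5)&0x1ff = 0x113  ←
cnt:2 @ bit 14 → (0xe279>>14)&0x3 = 0x3

275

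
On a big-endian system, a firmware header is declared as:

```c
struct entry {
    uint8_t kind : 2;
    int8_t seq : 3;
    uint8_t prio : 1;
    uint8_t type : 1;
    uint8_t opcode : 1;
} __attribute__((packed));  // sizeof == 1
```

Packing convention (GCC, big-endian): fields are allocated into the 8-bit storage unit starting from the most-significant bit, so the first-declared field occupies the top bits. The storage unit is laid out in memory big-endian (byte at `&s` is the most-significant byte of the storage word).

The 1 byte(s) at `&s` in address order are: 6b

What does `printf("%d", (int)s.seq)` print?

-3

[0]=0x6b (big-endian) → word 0x6b
kind [6+:2] = (word>>6) & 0x3 = 1
seq [3+:3] = (word>>3) & 0x7 = 5  ←
prio [2+:1] = (word>>2) & 0x1 = 0
type [1+:1] = (word>>1) & 0x1 = 1
opcode [0+:1] = (word>>0) & 0x1 = 1
seq signed 3b, MSB=1: 5 - 8 = -3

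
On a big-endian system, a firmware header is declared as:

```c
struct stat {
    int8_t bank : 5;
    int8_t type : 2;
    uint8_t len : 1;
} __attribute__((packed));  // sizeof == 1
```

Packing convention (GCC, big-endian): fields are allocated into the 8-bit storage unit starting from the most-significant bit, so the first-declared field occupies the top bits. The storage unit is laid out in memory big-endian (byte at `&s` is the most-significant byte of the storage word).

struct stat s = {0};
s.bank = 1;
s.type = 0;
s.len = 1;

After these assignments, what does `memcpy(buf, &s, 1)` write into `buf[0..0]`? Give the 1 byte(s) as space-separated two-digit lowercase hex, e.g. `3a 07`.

[3+:5] bank=1 & 0x1f = 0x1; word=0x08
[1+:2] type=0 & 0x3 = 0x0; word=0x08
[0+:1] len=1 & 0x1 = 0x1; word=0x09
word = 0x09 → big-endian bytes:
  [0]=0x09

09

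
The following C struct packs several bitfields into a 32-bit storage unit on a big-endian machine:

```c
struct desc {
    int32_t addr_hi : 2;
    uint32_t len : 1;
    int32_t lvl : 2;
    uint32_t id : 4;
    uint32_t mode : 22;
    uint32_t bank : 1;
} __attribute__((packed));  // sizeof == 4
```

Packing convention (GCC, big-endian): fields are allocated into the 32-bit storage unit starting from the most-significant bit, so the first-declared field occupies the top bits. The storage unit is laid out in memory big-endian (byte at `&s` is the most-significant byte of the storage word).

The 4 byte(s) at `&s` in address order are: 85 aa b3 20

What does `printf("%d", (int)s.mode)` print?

[0]=0x85 [1]=0xaa [2]=0xb3 [3]=0x20 (big-endian) → word 0x85aab320
addr_hi:2 @ bit 30 → (0x85aab320>>30)&0x3 = 0x2
len:1 @ bit 29 → (0x85aab320>>29)&0x1 = 0x0
lvl:2 @ bit 27 → (0x85aab320>>27)&0x3 = 0x0
id:4 @ bit 23 → (0x85aab320>>23)&0xf = 0xb
mode:22 @ bit 1 → (0x85aab320>>1)&0x3fffff = 0x155990  ←
bank:1 @ bit 0 → (0x85aab320>>0)&0x1 = 0x0

1399184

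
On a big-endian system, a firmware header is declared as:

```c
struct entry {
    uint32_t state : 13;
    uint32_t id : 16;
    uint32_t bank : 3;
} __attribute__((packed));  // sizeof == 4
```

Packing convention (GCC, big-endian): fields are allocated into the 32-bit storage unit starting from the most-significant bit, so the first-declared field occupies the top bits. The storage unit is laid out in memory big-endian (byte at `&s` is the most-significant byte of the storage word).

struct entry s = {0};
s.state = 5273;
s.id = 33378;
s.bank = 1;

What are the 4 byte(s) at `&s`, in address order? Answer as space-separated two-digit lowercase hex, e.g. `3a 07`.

state:13 = 5273 → 0x1499 << 19 → word 0xa4c80000
id:16 = 33378 → 0x8262 << 3 → word 0xa4cc1310
bank:3 = 1 → 0x1 << 0 → word 0xa4cc1311
word = 0xa4cc1311 → big-endian bytes:
  [0]=0xa4  [1]=0xcc  [2]=0x13  [3]=0x11

a4 cc 13 11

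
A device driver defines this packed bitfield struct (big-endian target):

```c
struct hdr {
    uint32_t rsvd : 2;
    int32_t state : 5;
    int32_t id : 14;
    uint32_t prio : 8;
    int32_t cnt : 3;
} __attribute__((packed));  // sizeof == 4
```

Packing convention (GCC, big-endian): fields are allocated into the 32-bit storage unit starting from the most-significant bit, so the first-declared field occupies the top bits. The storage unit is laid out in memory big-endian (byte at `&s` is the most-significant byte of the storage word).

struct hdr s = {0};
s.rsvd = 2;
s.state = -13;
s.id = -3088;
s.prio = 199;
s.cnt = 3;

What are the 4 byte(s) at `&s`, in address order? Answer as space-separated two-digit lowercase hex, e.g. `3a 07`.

a7 9f 86 3b

rsvd:2 = 2 → 0x2 << 30 → word 0x80000000
state:5 = -13 → 0x13 << 25 → word 0xa6000000
id:14 = -3088 → 0x33f0 << 11 → word 0xa79f8000
prio:8 = 199 → 0xc7 << 3 → word 0xa79f8638
cnt:3 = 3 → 0x3 << 0 → word 0xa79f863b
word = 0xa79f863b → big-endian bytes:
  [0]=0xa7  [1]=0x9f  [2]=0x86  [3]=0x3b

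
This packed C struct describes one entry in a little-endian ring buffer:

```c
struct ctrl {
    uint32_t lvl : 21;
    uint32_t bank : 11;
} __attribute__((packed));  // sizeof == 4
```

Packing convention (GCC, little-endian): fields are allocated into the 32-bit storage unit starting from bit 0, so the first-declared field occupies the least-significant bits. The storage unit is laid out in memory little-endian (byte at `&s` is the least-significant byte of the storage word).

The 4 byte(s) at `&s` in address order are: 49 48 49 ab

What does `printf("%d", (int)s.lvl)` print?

608329

[0]=0x49 [1]=0x48 [2]=0x49 [3]=0xab (little-endian) → word 0xab494849
lvl [0+:21] = (word>>0) & 0x1fffff = 608329  ←
bank [21+:11] = (word>>21) & 0x7ff = 1370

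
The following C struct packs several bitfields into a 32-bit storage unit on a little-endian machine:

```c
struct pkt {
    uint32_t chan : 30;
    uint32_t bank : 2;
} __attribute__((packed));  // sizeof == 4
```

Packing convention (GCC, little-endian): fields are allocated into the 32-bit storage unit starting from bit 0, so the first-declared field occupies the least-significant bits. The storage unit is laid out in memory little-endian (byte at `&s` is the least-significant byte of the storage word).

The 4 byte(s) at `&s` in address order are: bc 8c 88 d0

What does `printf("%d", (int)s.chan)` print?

277384380

[0]=0xbc [1]=0x8c [2]=0x88 [3]=0xd0 (little-endian) → word 0xd0888cbc
chan:30 @ bit 0 → (0xd0888cbc>>0)&0x3fffffff = 0x10888cbc  ←
bank:2 @ bit 30 → (0xd0888cbc>>30)&0x3 = 0x3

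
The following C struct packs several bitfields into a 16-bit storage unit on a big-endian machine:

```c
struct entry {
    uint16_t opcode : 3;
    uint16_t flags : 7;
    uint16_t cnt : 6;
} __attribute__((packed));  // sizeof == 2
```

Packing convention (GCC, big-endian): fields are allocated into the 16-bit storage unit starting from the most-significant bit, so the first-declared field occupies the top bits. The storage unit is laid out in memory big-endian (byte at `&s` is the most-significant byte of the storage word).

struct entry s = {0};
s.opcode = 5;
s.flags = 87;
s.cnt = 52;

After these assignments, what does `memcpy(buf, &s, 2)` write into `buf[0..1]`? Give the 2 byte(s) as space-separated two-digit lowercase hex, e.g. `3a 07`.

opcode:3 = 5 → 0x5 << 13 → word 0xa000
flags:7 = 87 → 0x57 << 6 → word 0xb5c0
cnt:6 = 52 → 0x34 << 0 → word 0xb5f4
word = 0xb5f4 → big-endian bytes:
  [0]=0xb5  [1]=0xf4

b5 f4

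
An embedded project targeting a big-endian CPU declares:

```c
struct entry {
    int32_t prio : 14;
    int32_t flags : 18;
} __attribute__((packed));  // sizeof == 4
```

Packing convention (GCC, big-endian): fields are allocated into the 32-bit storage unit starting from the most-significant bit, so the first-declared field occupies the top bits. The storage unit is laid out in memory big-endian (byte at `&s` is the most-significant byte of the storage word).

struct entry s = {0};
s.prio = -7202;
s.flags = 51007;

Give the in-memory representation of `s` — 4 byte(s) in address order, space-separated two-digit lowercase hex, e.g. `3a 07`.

8f 78 c7 3f

prio:14 = -7202 → 0x23de << 18 → word 0x8f780000
flags:18 = 51007 → 0xc73f << 0 → word 0x8f78c73f
word = 0x8f78c73f → big-endian bytes:
  [0]=0x8f  [1]=0x78  [2]=0xc7  [3]=0x3f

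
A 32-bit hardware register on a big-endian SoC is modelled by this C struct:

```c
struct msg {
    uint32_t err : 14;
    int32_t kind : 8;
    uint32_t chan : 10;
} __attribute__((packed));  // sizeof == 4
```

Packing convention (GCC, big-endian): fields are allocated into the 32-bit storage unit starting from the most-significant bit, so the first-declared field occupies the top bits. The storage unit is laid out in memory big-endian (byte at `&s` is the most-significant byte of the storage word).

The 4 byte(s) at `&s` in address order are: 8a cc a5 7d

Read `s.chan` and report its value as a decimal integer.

[0]=0x8a [1]=0xcc [2]=0xa5 [3]=0x7d (big-endian) → word 0x8acca57d
err [18+:14] = (word>>18) & 0x3fff = 8883
kind [10+:8] = (word>>10) & 0xff = 41
chan [0+:10] = (word>>0) & 0x3ff = 381  ←

381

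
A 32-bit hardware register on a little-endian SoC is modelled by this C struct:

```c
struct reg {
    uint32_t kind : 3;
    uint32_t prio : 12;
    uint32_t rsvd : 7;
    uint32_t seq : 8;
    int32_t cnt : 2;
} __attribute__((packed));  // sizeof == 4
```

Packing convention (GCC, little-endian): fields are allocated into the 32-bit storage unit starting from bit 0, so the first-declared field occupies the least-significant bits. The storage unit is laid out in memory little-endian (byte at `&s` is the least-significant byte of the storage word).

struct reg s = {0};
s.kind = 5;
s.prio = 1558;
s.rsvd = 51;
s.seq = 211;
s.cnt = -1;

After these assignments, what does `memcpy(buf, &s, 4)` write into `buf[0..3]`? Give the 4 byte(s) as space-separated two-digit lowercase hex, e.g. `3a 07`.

b5 b0 d9 f4

kind (3b) val=5 bits=0x5 at bit 0: 0x00000005
prio (12b) val=1558 bits=0x616 at bit 3: 0x000030b5
rsvd (7b) val=51 bits=0x33 at bit 15: 0x0019b0b5
seq (8b) val=211 bits=0xd3 at bit 22: 0x34d9b0b5
cnt (2b) val=-1 bits=0x3 at bit 30: 0xf4d9b0b5
word = 0xf4d9b0b5 → little-endian bytes:
  [0]=0xb5  [1]=0xb0  [2]=0xd9  [3]=0xf4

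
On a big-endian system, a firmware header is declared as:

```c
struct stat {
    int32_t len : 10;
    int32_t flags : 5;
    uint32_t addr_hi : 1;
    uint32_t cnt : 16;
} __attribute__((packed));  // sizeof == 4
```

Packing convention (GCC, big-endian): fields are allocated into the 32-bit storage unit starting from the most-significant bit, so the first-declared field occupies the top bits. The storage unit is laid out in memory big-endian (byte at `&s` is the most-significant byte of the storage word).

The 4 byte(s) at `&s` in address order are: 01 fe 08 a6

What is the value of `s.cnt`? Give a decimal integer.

[0]=0x01 [1]=0xfe [2]=0x08 [3]=0xa6 (big-endian) → word 0x01fe08a6
len:10 @ bit 22 → (0x01fe08a6>>22)&0x3ff = 0x7
flags:5 @ bit 17 → (0x01fe08a6>>17)&0x1f = 0x1f
addr_hi:1 @ bit 16 → (0x01fe08a6>>16)&0x1 = 0x0
cnt:16 @ bit 0 → (0x01fe08a6>>0)&0xffff = 0x8a6  ←

2214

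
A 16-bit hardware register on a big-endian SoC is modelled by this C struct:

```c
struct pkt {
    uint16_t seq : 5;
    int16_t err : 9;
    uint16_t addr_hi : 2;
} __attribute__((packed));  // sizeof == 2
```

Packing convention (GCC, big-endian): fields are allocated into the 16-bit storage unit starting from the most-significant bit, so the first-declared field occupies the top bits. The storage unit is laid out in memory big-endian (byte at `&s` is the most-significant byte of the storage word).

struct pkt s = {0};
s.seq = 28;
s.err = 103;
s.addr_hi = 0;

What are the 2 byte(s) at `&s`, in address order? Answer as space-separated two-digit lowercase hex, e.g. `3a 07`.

e1 9c

seq:5 = 28 → 0x1c << 11 → word 0xe000
err:9 = 103 → 0x67 << 2 → word 0xe19c
addr_hi:2 = 0 → 0x0 << 0 → word 0xe19c
word = 0xe19c → big-endian bytes:
  [0]=0xe1  [1]=0x9c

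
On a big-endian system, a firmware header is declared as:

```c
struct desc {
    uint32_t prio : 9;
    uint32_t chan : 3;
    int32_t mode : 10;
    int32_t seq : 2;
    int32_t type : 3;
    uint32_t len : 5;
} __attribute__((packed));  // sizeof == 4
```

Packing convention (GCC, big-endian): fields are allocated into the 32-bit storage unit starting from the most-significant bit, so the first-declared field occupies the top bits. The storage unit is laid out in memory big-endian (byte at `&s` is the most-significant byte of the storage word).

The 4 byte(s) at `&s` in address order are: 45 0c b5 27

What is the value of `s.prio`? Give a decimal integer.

138

[0]=0x45 [1]=0x0c [2]=0xb5 [3]=0x27 (big-endian) → word 0x450cb527
prio [23+:9] = (word>>23) & 0x1ff = 138  ←
chan [20+:3] = (word>>20) & 0x7 = 0
mode [10+:10] = (word>>10) & 0x3ff = 813
seq [8+:2] = (word>>8) & 0x3 = 1
type [5+:3] = (word>>5) & 0x7 = 1
len [0+:5] = (word>>0) & 0x1f = 7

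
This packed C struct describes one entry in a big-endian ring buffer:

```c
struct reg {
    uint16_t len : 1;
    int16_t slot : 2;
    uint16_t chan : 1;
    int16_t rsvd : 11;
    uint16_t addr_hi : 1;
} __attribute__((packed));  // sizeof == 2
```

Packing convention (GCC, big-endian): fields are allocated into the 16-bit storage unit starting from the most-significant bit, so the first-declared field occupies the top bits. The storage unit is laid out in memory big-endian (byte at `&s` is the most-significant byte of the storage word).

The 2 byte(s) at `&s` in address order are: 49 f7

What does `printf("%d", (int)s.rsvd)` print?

-773

[0]=0x49 [1]=0xf7 (big-endian) → word 0x49f7
len:1 @ bit 15 → (0x49f7>>15)&0x1 = 0x0
slot:2 @ bit 13 → (0x49f7>>13)&0x3 = 0x2
chan:1 @ bit 12 → (0x49f7>>12)&0x1 = 0x0
rsvd:11 @ bit 1 → (0x49f7>>1)&0x7ff = 0x4fb  ←
addr_hi:1 @ bit 0 → (0x49f7>>0)&0x1 = 0x1
rsvd signed 11b, MSB=1: 1275 - 2048 = -773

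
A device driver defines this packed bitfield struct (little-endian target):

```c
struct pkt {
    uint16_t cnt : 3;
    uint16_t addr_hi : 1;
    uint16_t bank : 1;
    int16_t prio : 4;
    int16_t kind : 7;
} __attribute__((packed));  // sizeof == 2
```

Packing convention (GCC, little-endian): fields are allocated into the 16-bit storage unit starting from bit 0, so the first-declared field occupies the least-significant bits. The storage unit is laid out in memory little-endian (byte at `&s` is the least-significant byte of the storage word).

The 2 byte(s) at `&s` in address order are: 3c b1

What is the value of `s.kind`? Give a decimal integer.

[0]=0x3c [1]=0xb1 (little-endian) → word 0xb13c
cnt [0+:3] = (word>>0) & 0x7 = 4
addr_hi [3+:1] = (word>>3) & 0x1 = 1
bank [4+:1] = (word>>4) & 0x1 = 1
prio [5+:4] = (word>>5) & 0xf = 9
kind [9+:7] = (word>>9) & 0x7f = 88  ←
kind signed 7b, MSB=1: 88 - 128 = -40

-40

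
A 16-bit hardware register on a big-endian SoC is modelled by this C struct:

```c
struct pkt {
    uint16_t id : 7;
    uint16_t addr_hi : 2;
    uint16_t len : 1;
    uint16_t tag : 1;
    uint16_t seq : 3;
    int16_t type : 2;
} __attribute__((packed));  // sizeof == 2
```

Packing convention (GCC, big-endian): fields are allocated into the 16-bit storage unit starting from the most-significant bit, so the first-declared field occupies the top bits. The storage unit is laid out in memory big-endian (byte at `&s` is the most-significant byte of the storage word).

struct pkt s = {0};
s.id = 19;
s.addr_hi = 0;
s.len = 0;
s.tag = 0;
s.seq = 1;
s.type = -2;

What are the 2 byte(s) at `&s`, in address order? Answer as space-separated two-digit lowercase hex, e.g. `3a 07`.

26 06

[9+:7] id=19 & 0x7f = 0x13; word=0x2600
[7+:2] addr_hi=0 & 0x3 = 0x0; word=0x2600
[6+:1] len=0 & 0x1 = 0x0; word=0x2600
[5+:1] tag=0 & 0x1 = 0x0; word=0x2600
[2+:3] seq=1 & 0x7 = 0x1; word=0x2604
[0+:2] type=-2 & 0x3 = 0x2; word=0x2606
word = 0x2606 → big-endian bytes:
  [0]=0x26  [1]=0x06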